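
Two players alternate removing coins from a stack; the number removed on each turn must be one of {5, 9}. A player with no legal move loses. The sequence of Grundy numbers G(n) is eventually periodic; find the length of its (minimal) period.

G(0) = 0
G(1) = mex{} = 0
G(2) = mex{} = 0
G(3) = mex{} = 0
G(4) = mex{} = 0
G(5) = mex{0} = 1
G(6) = mex{0} = 1
G(7) = mex{0} = 1
G(8) = mex{0} = 1
G(9) = mex{0,0} = 1
G(10) = mex{1,0} = 2
G(11) = mex{1,0} = 2
G(12) = mex{1,0} = 2
G(13) = mex{1,0} = 2
G(14) = mex{1,1} = 0
G(15) = mex{2,1} = 0
G(16) = mex{2,1} = 0
G(17) = mex{2,1} = 0
G(18) = mex{2,1} = 0
G(19) = mex{0,2} = 1
G(20) = mex{0,2} = 1
G(21) = mex{0,2} = 1
G(22) = mex{0,2} = 1
G(23) = mex{0,0} = 1
G(24) = mex{1,0} = 2
G(25) = mex{1,0} = 2
G(26) = mex{1,0} = 2
G(27) = mex{1,0} = 2
G(28) = mex{1,1} = 0
G(29) = mex{2,1} = 0
G(n+14) = G(n) holds for n = 0,…,8 (a full window of length max(S) = 9), so the sequence is purely periodic with period 14.

14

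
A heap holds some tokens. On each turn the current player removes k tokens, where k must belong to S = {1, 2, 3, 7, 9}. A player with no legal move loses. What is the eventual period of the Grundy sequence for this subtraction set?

4

G(0) = 0
G(1) = mex{0} = 1
G(2) = mex{1,0} = 2
G(3) = mex{2,1,0} = 3
G(4) = mex{3,2,1} = 0
G(5) = mex{0,3,2} = 1
G(6) = mex{1,0,3} = 2
G(7) = mex{2,1,0,0} = 3
G(8) = mex{3,2,1,1} = 0
G(9) = mex{0,3,2,2,0} = 1
G(10) = mex{1,0,3,3,1} = 2
G(11) = mex{2,1,0,0,2} = 3
G(12) = mex{3,2,1,1,3} = 0
G(13) = mex{0,3,2,2,0} = 1
G(14) = mex{1,0,3,3,1} = 2
G(n+4) = G(n) holds for n = 0,…,8 (a full window of length max(S) = 9), so the sequence is purely periodic with period 4.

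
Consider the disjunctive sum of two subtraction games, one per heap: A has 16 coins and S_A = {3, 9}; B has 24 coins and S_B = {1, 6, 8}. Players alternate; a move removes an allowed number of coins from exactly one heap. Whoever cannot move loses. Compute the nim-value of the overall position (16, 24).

Heap A, S = {3, 9}:
n :  0  1  2  3  4  5  6  7  8  9 10 11 12 13 14 15 16
G :  0  0  0  1  1  1  0  0  0  1  1  1  0  0  0  1  1
G_A(16) = 1.
Heap B, S = {1, 6, 8}:
G(0) = 0
G(1) = mex{0} = 1
G(2) = mex{1} = 0
G(3) = mex{0} = 1
G(4) = mex{1} = 0
G(5) = mex{0} = 1
G(6) = mex{1,0} = 2
G(7) = mex{2,1} = 0
G(8) = mex{0,0,0} = 1
G(9) = mex{1,1,1} = 0
G(10) = mex{0,0,0} = 1
G(11) = mex{1,1,1} = 0
G(12) = mex{0,2,0} = 1
G(13) = mex{1,0,1} = 2
G(14) = mex{2,1,2} = 0
G(15) = mex{0,0,0} = 1
G(16) = mex{1,1,1} = 0
G(17) = mex{0,0,0} = 1
G(18) = mex{1,1,1} = 0
G(19) = mex{0,2,0} = 1
G(20) = mex{1,0,1} = 2
G(21) = mex{2,1,2} = 0
G(22) = mex{0,0,0} = 1
G(23) = mex{1,1,1} = 0
G(24) = mex{0,0,0} = 1
G_B(24) = 1.
Combined Grundy value = 1 ⊕ 1 = 0.

0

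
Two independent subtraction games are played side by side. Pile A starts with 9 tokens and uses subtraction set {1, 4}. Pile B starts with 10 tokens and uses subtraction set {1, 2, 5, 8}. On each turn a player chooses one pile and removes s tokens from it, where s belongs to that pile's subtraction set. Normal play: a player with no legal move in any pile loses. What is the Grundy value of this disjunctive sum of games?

3

Pile A, S = {1, 4}:
G(0) = 0
G(1) = mex{0} = 1
G(2) = mex{1} = 0
G(3) = mex{0} = 1
G(4) = mex{1,0} = 2
G(5) = mex{2,1} = 0
G(6) = mex{0,0} = 1
G(7) = mex{1,1} = 0
G(8) = mex{0,2} = 1
G(9) = mex{1,0} = 2
G_A(9) = 2.
Pile B, S = {1, 2, 5, 8}:
n :  0  1  2  3  4  5  6  7  8  9 10
G :  0  1  2  0  1  2  0  1  2  0  1
G_B(10) = 1.
Combined Grundy value = 2 ⊕ 1 = 3.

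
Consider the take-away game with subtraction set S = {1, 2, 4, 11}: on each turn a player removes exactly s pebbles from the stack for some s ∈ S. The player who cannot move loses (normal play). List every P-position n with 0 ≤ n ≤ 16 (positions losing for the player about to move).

0, 3, 6, 9, 12, 15

n :  0  1  2  3  4  5  6  7  8  9 10 11 12 13 14 15 16
G :  0  1  2  0  1  2  0  1  2  0  1  2  0  1  2  0  1
P-positions are exactly the n with G(n) = 0.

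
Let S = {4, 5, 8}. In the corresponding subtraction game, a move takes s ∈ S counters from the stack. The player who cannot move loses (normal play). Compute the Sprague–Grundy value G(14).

0

G(0) = 0
G(1) = mex{} = 0
G(2) = mex{} = 0
G(3) = mex{} = 0
G(4) = mex{0} = 1
G(5) = mex{0,0} = 1
G(6) = mex{0,0} = 1
G(7) = mex{0,0} = 1
G(8) = mex{1,0,0} = 2
G(9) = mex{1,1,0} = 2
G(10) = mex{1,1,0} = 2
G(11) = mex{1,1,0} = 2
G(12) = mex{2,1,1} = 0
G(13) = mex{2,2,1} = 0
G(14) = mex{2,2,1} = 0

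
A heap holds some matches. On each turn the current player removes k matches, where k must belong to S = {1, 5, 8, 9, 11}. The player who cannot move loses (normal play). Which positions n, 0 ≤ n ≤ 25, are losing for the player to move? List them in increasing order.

n :  0  1  2  3  4  5  6  7  8  9 10 11 12 13 14 15 16 17 18 19 20 21 22 23 24 25
G :  0  1  0  1  0  1  0  1  2  3  2  3  2  3  2  3  0  1  0  1  0  1  0  1  2  3
P-positions are exactly the n with G(n) = 0.

0, 2, 4, 6, 16, 18, 20, 22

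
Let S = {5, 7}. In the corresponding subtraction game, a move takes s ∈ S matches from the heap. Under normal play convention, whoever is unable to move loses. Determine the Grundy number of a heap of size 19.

1

G(0) = 0
G(1) = mex{} = 0
G(2) = mex{} = 0
G(3) = mex{} = 0
G(4) = mex{} = 0
G(5) = mex{0} = 1
G(6) = mex{0} = 1
G(7) = mex{0,0} = 1
G(8) = mex{0,0} = 1
G(9) = mex{0,0} = 1
G(10) = mex{1,0} = 2
G(11) = mex{1,0} = 2
G(12) = mex{1,1} = 0
G(13) = mex{1,1} = 0
G(14) = mex{1,1} = 0
G(15) = mex{2,1} = 0
G(16) = mex{2,1} = 0
G(17) = mex{0,2} = 1
G(18) = mex{0,2} = 1
G(19) = mex{0,0} = 1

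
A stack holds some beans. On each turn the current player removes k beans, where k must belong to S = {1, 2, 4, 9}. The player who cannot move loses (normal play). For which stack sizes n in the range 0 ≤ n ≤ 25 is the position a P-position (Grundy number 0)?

G(0) = 0
G(1) = mex{0} = 1
G(2) = mex{1,0} = 2
G(3) = mex{2,1} = 0
G(4) = mex{0,2,0} = 1
G(5) = mex{1,0,1} = 2
G(6) = mex{2,1,2} = 0
G(7) = mex{0,2,0} = 1
G(8) = mex{1,0,1} = 2
G(9) = mex{2,1,2,0} = 3
G(10) = mex{3,2,0,1} = 4
G(11) = mex{4,3,1,2} = 0
G(12) = mex{0,4,2,0} = 1
G(13) = mex{1,0,3,1} = 2
G(14) = mex{2,1,4,2} = 0
G(15) = mex{0,2,0,0} = 1
G(16) = mex{1,0,1,1} = 2
G(17) = mex{2,1,2,2} = 0
G(18) = mex{0,2,0,3} = 1
G(19) = mex{1,0,1,4} = 2
G(20) = mex{2,1,2,0} = 3
G(21) = mex{3,2,0,1} = 4
G(22) = mex{4,3,1,2} = 0
G(23) = mex{0,4,2,0} = 1
G(24) = mex{1,0,3,1} = 2
G(25) = mex{2,1,4,2} = 0
P-positions are exactly the n with G(n) = 0.

0, 3, 6, 11, 14, 17, 22, 25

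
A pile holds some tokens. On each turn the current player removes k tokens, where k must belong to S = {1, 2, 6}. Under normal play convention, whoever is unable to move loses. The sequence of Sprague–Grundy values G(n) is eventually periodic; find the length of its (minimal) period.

G(0) = 0
G(1) = mex{0} = 1
G(2) = mex{1,0} = 2
G(3) = mex{2,1} = 0
G(4) = mex{0,2} = 1
G(5) = mex{1,0} = 2
G(6) = mex{2,1,0} = 3
G(7) = mex{3,2,1} = 0
G(8) = mex{0,3,2} = 1
G(9) = mex{1,0,0} = 2
G(10) = mex{2,1,1} = 0
G(11) = mex{0,2,2} = 1
G(12) = mex{1,0,3} = 2
G(13) = mex{2,1,0} = 3
G(14) = mex{3,2,1} = 0
G(15) = mex{0,3,2} = 1
G(n+7) = G(n) holds for n = 0,…,5 (a full window of length max(S) = 6), so the sequence is purely periodic with period 7.

7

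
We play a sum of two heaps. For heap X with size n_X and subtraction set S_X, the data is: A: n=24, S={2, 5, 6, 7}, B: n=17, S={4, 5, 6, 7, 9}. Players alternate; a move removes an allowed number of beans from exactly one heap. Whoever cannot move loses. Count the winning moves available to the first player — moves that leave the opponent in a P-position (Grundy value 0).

Heap A, S = {2, 5, 6, 7}:
G(0) = 0
G(1) = mex{} = 0
G(2) = mex{0} = 1
G(3) = mex{0} = 1
G(4) = mex{1} = 0
G(5) = mex{1,0} = 2
G(6) = mex{0,0,0} = 1
G(7) = mex{2,1,0,0} = 3
G(8) = mex{1,1,1,0} = 2
G(9) = mex{3,0,1,1} = 2
G(10) = mex{2,2,0,1} = 3
G(11) = mex{2,1,2,0} = 3
G(12) = mex{3,3,1,2} = 0
G(13) = mex{3,2,3,1} = 0
G(14) = mex{0,2,2,3} = 1
G(15) = mex{0,3,2,2} = 1
G(16) = mex{1,3,3,2} = 0
G(17) = mex{1,0,3,3} = 2
G(18) = mex{0,0,0,3} = 1
G(19) = mex{2,1,0,0} = 3
G(20) = mex{1,1,1,0} = 2
G(21) = mex{3,0,1,1} = 2
G(22) = mex{2,2,0,1} = 3
G(23) = mex{2,1,2,0} = 3
G(24) = mex{3,3,1,2} = 0
G_A(24) = 0.
Heap B, S = {4, 5, 6, 7, 9}:
G(0) = 0
G(1) = mex{} = 0
G(2) = mex{} = 0
G(3) = mex{} = 0
G(4) = mex{0} = 1
G(5) = mex{0,0} = 1
G(6) = mex{0,0,0} = 1
G(7) = mex{0,0,0,0} = 1
G(8) = mex{1,0,0,0} = 2
G(9) = mex{1,1,0,0,0} = 2
G(10) = mex{1,1,1,0,0} = 2
G(11) = mex{1,1,1,1,0} = 2
G(12) = mex{2,1,1,1,0} = 3
G(13) = mex{2,2,1,1,1} = 0
G(14) = mex{2,2,2,1,1} = 0
G(15) = mex{2,2,2,2,1} = 0
G(16) = mex{3,2,2,2,1} = 0
G(17) = mex{0,3,2,2,2} = 1
G_B(17) = 1.
Combined Grundy value = 0 ⊕ 1 = 1.
A winning move leaves total XOR = 0, i.e. changes one component's Grundy value g to g ⊕ X where X is the current total.
Heap A: need g' = 0⊕1 = 1. Options: 24−2→G=3, 24−5→G=3, 24−6→G=1, 24−7→G=2. Hits: 1.
Heap B: need g' = 1⊕1 = 0. Options: 17−4→G=0, 17−5→G=3, 17−6→G=2, 17−7→G=2, 17−9→G=2. Hits: 1.

2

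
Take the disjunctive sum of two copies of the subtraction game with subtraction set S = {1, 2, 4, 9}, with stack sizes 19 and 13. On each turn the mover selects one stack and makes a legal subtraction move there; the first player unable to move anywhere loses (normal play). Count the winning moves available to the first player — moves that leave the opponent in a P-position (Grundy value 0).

All stacks use S = {1, 2, 4, 9}:
G(0) = 0
G(1) = mex{0} = 1
G(2) = mex{1,0} = 2
G(3) = mex{2,1} = 0
G(4) = mex{0,2,0} = 1
G(5) = mex{1,0,1} = 2
G(6) = mex{2,1,2} = 0
G(7) = mex{0,2,0} = 1
G(8) = mex{1,0,1} = 2
G(9) = mex{2,1,2,0} = 3
G(10) = mex{3,2,0,1} = 4
G(11) = mex{4,3,1,2} = 0
G(12) = mex{0,4,2,0} = 1
G(13) = mex{1,0,3,1} = 2
G(14) = mex{2,1,4,2} = 0
G(15) = mex{0,2,0,0} = 1
G(16) = mex{1,0,1,1} = 2
G(17) = mex{2,1,2,2} = 0
G(18) = mex{0,2,0,3} = 1
G(19) = mex{1,0,1,4} = 2
Stack A: G(19) = 2.
Stack B: G(13) = 2.
Combined Grundy value = 2 ⊕ 2 = 0.
A winning move leaves total XOR = 0, i.e. changes one component's Grundy value g to g ⊕ X where X is the current total.
Stack A: target g' = 2⊕0 = 2, but every legal move changes the Grundy value (mex property), so 0 moves.
Stack B: target g' = 2⊕0 = 2, but every legal move changes the Grundy value (mex property), so 0 moves.

0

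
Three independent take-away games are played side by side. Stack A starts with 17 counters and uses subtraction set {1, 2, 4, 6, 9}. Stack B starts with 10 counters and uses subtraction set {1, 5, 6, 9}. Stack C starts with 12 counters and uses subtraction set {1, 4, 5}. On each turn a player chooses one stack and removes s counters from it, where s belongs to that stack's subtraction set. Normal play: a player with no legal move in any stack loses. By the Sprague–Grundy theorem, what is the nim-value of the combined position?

1

Stack A, S = {1, 2, 4, 6, 9}:
n :  0  1  2  3  4  5  6  7  8  9 10 11 12 13 14 15 16 17
G :  0  1  2  0  1  2  3  4  0  1  2  0  1  2  3  4  0  1
G_A(17) = 1.
Stack B, S = {1, 5, 6, 9}:
G(0) = 0
G(1) = mex{0} = 1
G(2) = mex{1} = 0
G(3) = mex{0} = 1
G(4) = mex{1} = 0
G(5) = mex{0,0} = 1
G(6) = mex{1,1,0} = 2
G(7) = mex{2,0,1} = 3
G(8) = mex{3,1,0} = 2
G(9) = mex{2,0,1,0} = 3
G(10) = mex{3,1,0,1} = 2
G_B(10) = 2.
Stack C, S = {1, 4, 5}:
G(0) = 0
G(1) = mex{0} = 1
G(2) = mex{1} = 0
G(3) = mex{0} = 1
G(4) = mex{1,0} = 2
G(5) = mex{2,1,0} = 3
G(6) = mex{3,0,1} = 2
G(7) = mex{2,1,0} = 3
G(8) = mex{3,2,1} = 0
G(9) = mex{0,3,2} = 1
G(10) = mex{1,2,3} = 0
G(11) = mex{0,3,2} = 1
G(12) = mex{1,0,3} = 2
G_C(12) = 2.
Combined Grundy value = 1 ⊕ 2 ⊕ 2 = 1.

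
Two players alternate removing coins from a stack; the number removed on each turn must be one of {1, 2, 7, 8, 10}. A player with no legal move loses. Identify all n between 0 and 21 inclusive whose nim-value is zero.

G(0) = 0
G(1) = mex{0} = 1
G(2) = mex{1,0} = 2
G(3) = mex{2,1} = 0
G(4) = mex{0,2} = 1
G(5) = mex{1,0} = 2
G(6) = mex{2,1} = 0
G(7) = mex{0,2,0} = 1
G(8) = mex{1,0,1,0} = 2
G(9) = mex{2,1,2,1} = 0
G(10) = mex{0,2,0,2,0} = 1
G(11) = mex{1,0,1,0,1} = 2
G(12) = mex{2,1,2,1,2} = 0
G(13) = mex{0,2,0,2,0} = 1
G(14) = mex{1,0,1,0,1} = 2
G(15) = mex{2,1,2,1,2} = 0
G(16) = mex{0,2,0,2,0} = 1
G(17) = mex{1,0,1,0,1} = 2
G(18) = mex{2,1,2,1,2} = 0
G(19) = mex{0,2,0,2,0} = 1
G(20) = mex{1,0,1,0,1} = 2
G(21) = mex{2,1,2,1,2} = 0
P-positions are exactly the n with G(n) = 0.

0, 3, 6, 9, 12, 15, 18, 21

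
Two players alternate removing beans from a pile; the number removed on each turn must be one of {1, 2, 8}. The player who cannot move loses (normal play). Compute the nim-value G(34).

n :  0  1  2  3  4  5  6  7  8  9 10 11 12 13 14 15 16 17 18 19 20 21 22 23 24 25 26 27 28 29 30 31 32 33 34
G :  0  1  2  0  1  2  0  1  2  0  1  2  0  1  2  0  1  2  0  1  2  0  1  2  0  1  2  0  1  2  0  1  2  0  1

1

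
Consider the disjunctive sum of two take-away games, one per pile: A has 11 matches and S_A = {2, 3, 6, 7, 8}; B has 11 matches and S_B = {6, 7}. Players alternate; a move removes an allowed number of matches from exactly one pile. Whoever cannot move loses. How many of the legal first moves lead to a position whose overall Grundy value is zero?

1

Pile A, S = {2, 3, 6, 7, 8}:
G(0) = 0
G(1) = mex{} = 0
G(2) = mex{0} = 1
G(3) = mex{0,0} = 1
G(4) = mex{1,0} = 2
G(5) = mex{1,1} = 0
G(6) = mex{2,1,0} = 3
G(7) = mex{0,2,0,0} = 1
G(8) = mex{3,0,1,0,0} = 2
G(9) = mex{1,3,1,1,0} = 2
G(10) = mex{2,1,2,1,1} = 0
G(11) = mex{2,2,0,2,1} = 3
G_A(11) = 3.
Pile B, S = {6, 7}:
G(0) = 0
G(1) = mex{} = 0
G(2) = mex{} = 0
G(3) = mex{} = 0
G(4) = mex{} = 0
G(5) = mex{} = 0
G(6) = mex{0} = 1
G(7) = mex{0,0} = 1
G(8) = mex{0,0} = 1
G(9) = mex{0,0} = 1
G(10) = mex{0,0} = 1
G(11) = mex{0,0} = 1
G_B(11) = 1.
Combined Grundy value = 3 ⊕ 1 = 2.
A winning move leaves total XOR = 0, i.e. changes one component's Grundy value g to g ⊕ X where X is the current total.
Pile A: need g' = 3⊕2 = 1. Options: 11−2→G=2, 11−3→G=2, 11−6→G=0, 11−7→G=2, 11−8→G=1. Hits: 1.
Pile B: need g' = 1⊕2 = 3. Options: 11−6→G=0, 11−7→G=0. Hits: 0.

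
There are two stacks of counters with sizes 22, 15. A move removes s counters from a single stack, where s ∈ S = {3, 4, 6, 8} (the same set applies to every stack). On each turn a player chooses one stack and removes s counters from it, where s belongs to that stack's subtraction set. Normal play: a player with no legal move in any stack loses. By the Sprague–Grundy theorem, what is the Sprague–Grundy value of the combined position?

All stacks use S = {3, 4, 6, 8}:
n :  0  1  2  3  4  5  6  7  8  9 10 11 12 13 14 15 16 17 18 19 20 21 22
G :  0  0  0  1  1  1  2  2  2  3  3  0  0  0  1  1  1  2  2  2  3  3  0
Stack A: G(22) = 0.
Stack B: G(15) = 1.
Combined Grundy value = 0 ⊕ 1 = 1.

1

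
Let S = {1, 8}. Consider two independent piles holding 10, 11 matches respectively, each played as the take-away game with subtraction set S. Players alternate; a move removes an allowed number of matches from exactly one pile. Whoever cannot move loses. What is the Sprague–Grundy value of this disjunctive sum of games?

1

All piles use S = {1, 8}:
n :  0  1  2  3  4  5  6  7  8  9 10 11
G :  0  1  0  1  0  1  0  1  2  0  1  0
Pile A: G(10) = 1.
Pile B: G(11) = 0.
Combined Grundy value = 1 ⊕ 0 = 1.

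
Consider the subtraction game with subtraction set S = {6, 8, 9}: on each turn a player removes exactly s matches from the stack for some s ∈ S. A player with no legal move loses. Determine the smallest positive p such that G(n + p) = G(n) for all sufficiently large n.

n :  0  1  2  3  4  5  6  7  8  9 10 11 12 13 14 15 16 17 18 19 20 21 22 23 24 25 26 27 28 29 30 31
G :  0  0  0  0  0  0  1  1  1  1  1  1  2  2  2  0  0  0  0  0  0  1  1  1  1  1  1  2  2  2  0  0
G(n+15) = G(n) holds for n = 0,…,8 (a full window of length max(S) = 9), so the sequence is purely periodic with period 15.

15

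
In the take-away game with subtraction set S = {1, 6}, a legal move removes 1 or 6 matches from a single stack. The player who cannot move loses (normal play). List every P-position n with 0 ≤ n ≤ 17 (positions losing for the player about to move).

G(0) = 0
G(1) = mex{0} = 1
G(2) = mex{1} = 0
G(3) = mex{0} = 1
G(4) = mex{1} = 0
G(5) = mex{0} = 1
G(6) = mex{1,0} = 2
G(7) = mex{2,1} = 0
G(8) = mex{0,0} = 1
G(9) = mex{1,1} = 0
G(10) = mex{0,0} = 1
G(11) = mex{1,1} = 0
G(12) = mex{0,2} = 1
G(13) = mex{1,0} = 2
G(14) = mex{2,1} = 0
G(15) = mex{0,0} = 1
G(16) = mex{1,1} = 0
G(17) = mex{0,0} = 1
P-positions are exactly the n with G(n) = 0.

0, 2, 4, 7, 9, 11, 14, 16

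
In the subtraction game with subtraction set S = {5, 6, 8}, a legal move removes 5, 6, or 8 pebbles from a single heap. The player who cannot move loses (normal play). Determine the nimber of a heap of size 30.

n :  0  1  2  3  4  5  6  7  8  9 10 11 12 13 14 15 16 17 18 19 20 21 22 23 24 25 26 27 28 29 30
G :  0  0  0  0  0  1  1  1  1  1  2  2  2  0  0  0  0  0  1  1  1  1  1  2  2  2  0  0  0  0  0

0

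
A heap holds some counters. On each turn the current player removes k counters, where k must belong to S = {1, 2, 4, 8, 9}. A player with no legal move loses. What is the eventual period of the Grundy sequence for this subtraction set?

G(0) = 0
G(1) = mex{0} = 1
G(2) = mex{1,0} = 2
G(3) = mex{2,1} = 0
G(4) = mex{0,2,0} = 1
G(5) = mex{1,0,1} = 2
G(6) = mex{2,1,2} = 0
G(7) = mex{0,2,0} = 1
G(8) = mex{1,0,1,0} = 2
G(9) = mex{2,1,2,1,0} = 3
G(10) = mex{3,2,0,2,1} = 4
G(11) = mex{4,3,1,0,2} = 5
G(12) = mex{5,4,2,1,0} = 3
G(13) = mex{3,5,3,2,1} = 0
G(14) = mex{0,3,4,0,2} = 1
G(15) = mex{1,0,5,1,0} = 2
G(16) = mex{2,1,3,2,1} = 0
G(17) = mex{0,2,0,3,2} = 1
G(18) = mex{1,0,1,4,3} = 2
G(19) = mex{2,1,2,5,4} = 0
G(20) = mex{0,2,0,3,5} = 1
G(21) = mex{1,0,1,0,3} = 2
G(22) = mex{2,1,2,1,0} = 3
G(23) = mex{3,2,0,2,1} = 4
G(24) = mex{4,3,1,0,2} = 5
G(25) = mex{5,4,2,1,0} = 3
G(26) = mex{3,5,3,2,1} = 0
G(27) = mex{0,3,4,0,2} = 1
G(n+13) = G(n) holds for n = 0,…,8 (a full window of length max(S) = 9), so the sequence is purely periodic with period 13.

13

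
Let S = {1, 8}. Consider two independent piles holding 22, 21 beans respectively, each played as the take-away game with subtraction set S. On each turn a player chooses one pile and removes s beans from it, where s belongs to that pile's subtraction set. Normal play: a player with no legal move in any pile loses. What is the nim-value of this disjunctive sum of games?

1

All piles use S = {1, 8}:
G(0) = 0
G(1) = mex{0} = 1
G(2) = mex{1} = 0
G(3) = mex{0} = 1
G(4) = mex{1} = 0
G(5) = mex{0} = 1
G(6) = mex{1} = 0
G(7) = mex{0} = 1
G(8) = mex{1,0} = 2
G(9) = mex{2,1} = 0
G(10) = mex{0,0} = 1
G(11) = mex{1,1} = 0
G(12) = mex{0,0} = 1
G(13) = mex{1,1} = 0
G(14) = mex{0,0} = 1
G(15) = mex{1,1} = 0
G(16) = mex{0,2} = 1
G(17) = mex{1,0} = 2
G(18) = mex{2,1} = 0
G(19) = mex{0,0} = 1
G(20) = mex{1,1} = 0
G(21) = mex{0,0} = 1
G(22) = mex{1,1} = 0
Pile A: G(22) = 0.
Pile B: G(21) = 1.
Combined Grundy value = 0 ⊕ 1 = 1.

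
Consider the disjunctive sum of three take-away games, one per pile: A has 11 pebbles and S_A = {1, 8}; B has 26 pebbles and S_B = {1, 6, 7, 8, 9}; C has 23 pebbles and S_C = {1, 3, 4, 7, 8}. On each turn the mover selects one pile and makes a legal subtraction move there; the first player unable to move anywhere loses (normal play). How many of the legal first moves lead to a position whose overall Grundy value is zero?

3

Pile A, S = {1, 8}:
G(0) = 0
G(1) = mex{0} = 1
G(2) = mex{1} = 0
G(3) = mex{0} = 1
G(4) = mex{1} = 0
G(5) = mex{0} = 1
G(6) = mex{1} = 0
G(7) = mex{0} = 1
G(8) = mex{1,0} = 2
G(9) = mex{2,1} = 0
G(10) = mex{0,0} = 1
G(11) = mex{1,1} = 0
G_A(11) = 0.
Pile B, S = {1, 6, 7, 8, 9}:
n :  0  1  2  3  4  5  6  7  8  9 10 11 12 13 14 15 16 17 18 19 20 21 22 23 24 25 26
G :  0  1  0  1  0  1  2  3  2  3  2  3  4  5  0  1  0  1  0  1  2  3  2  3  2  3  4
G_B(26) = 4.
Pile C, S = {1, 3, 4, 7, 8}:
G(0) = 0
G(1) = mex{0} = 1
G(2) = mex{1} = 0
G(3) = mex{0,0} = 1
G(4) = mex{1,1,0} = 2
G(5) = mex{2,0,1} = 3
G(6) = mex{3,1,0} = 2
G(7) = mex{2,2,1,0} = 3
G(8) = mex{3,3,2,1,0} = 4
G(9) = mex{4,2,3,0,1} = 5
G(10) = mex{5,3,2,1,0} = 4
G(11) = mex{4,4,3,2,1} = 0
G(12) = mex{0,5,4,3,2} = 1
G(13) = mex{1,4,5,2,3} = 0
G(14) = mex{0,0,4,3,2} = 1
G(15) = mex{1,1,0,4,3} = 2
G(16) = mex{2,0,1,5,4} = 3
G(17) = mex{3,1,0,4,5} = 2
G(18) = mex{2,2,1,0,4} = 3
G(19) = mex{3,3,2,1,0} = 4
G(20) = mex{4,2,3,0,1} = 5
G(21) = mex{5,3,2,1,0} = 4
G(22) = mex{4,4,3,2,1} = 0
G(23) = mex{0,5,4,3,2} = 1
G_C(23) = 1.
Combined Grundy value = 0 ⊕ 4 ⊕ 1 = 5.
A winning move leaves total XOR = 0, i.e. changes one component's Grundy value g to g ⊕ X where X is the current total.
Pile A: need g' = 0⊕5 = 5. Options: 11−1→G=1, 11−8→G=1. Hits: 0.
Pile B: need g' = 4⊕5 = 1. Options: 26−1→G=3, 26−6→G=2, 26−7→G=1, 26−8→G=0, 26−9→G=1. Hits: 2.
Pile C: need g' = 1⊕5 = 4. Options: 23−1→G=0, 23−3→G=5, 23−4→G=4, 23−7→G=3, 23−8→G=2. Hits: 1.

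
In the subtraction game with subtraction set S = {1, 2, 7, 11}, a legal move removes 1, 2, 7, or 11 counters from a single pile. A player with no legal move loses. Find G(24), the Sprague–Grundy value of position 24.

0

G(0) = 0
G(1) = mex{0} = 1
G(2) = mex{1,0} = 2
G(3) = mex{2,1} = 0
G(4) = mex{0,2} = 1
G(5) = mex{1,0} = 2
G(6) = mex{2,1} = 0
G(7) = mex{0,2,0} = 1
G(8) = mex{1,0,1} = 2
G(9) = mex{2,1,2} = 0
G(10) = mex{0,2,0} = 1
G(11) = mex{1,0,1,0} = 2
G(12) = mex{2,1,2,1} = 0
G(13) = mex{0,2,0,2} = 1
G(14) = mex{1,0,1,0} = 2
G(15) = mex{2,1,2,1} = 0
G(16) = mex{0,2,0,2} = 1
G(17) = mex{1,0,1,0} = 2
G(18) = mex{2,1,2,1} = 0
G(19) = mex{0,2,0,2} = 1
G(20) = mex{1,0,1,0} = 2
G(21) = mex{2,1,2,1} = 0
G(22) = mex{0,2,0,2} = 1
G(23) = mex{1,0,1,0} = 2
G(24) = mex{2,1,2,1} = 0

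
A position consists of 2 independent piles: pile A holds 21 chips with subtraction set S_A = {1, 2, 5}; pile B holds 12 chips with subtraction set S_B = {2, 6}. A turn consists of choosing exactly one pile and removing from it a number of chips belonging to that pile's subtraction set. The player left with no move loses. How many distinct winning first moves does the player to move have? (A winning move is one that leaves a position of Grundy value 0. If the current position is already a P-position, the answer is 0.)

Pile A, S = {1, 2, 5}:
G(0) = 0
G(1) = mex{0} = 1
G(2) = mex{1,0} = 2
G(3) = mex{2,1} = 0
G(4) = mex{0,2} = 1
G(5) = mex{1,0,0} = 2
G(6) = mex{2,1,1} = 0
G(7) = mex{0,2,2} = 1
G(8) = mex{1,0,0} = 2
G(9) = mex{2,1,1} = 0
G(10) = mex{0,2,2} = 1
G(11) = mex{1,0,0} = 2
G(12) = mex{2,1,1} = 0
G(13) = mex{0,2,2} = 1
G(14) = mex{1,0,0} = 2
G(15) = mex{2,1,1} = 0
G(16) = mex{0,2,2} = 1
G(17) = mex{1,0,0} = 2
G(18) = mex{2,1,1} = 0
G(19) = mex{0,2,2} = 1
G(20) = mex{1,0,0} = 2
G(21) = mex{2,1,1} = 0
G_A(21) = 0.
Pile B, S = {2, 6}:
G(0) = 0
G(1) = mex{} = 0
G(2) = mex{0} = 1
G(3) = mex{0} = 1
G(4) = mex{1} = 0
G(5) = mex{1} = 0
G(6) = mex{0,0} = 1
G(7) = mex{0,0} = 1
G(8) = mex{1,1} = 0
G(9) = mex{1,1} = 0
G(10) = mex{0,0} = 1
G(11) = mex{0,0} = 1
G(12) = mex{1,1} = 0
G_B(12) = 0.
Combined Grundy value = 0 ⊕ 0 = 0.
A winning move leaves total XOR = 0, i.e. changes one component's Grundy value g to g ⊕ X where X is the current total.
Pile A: target g' = 0⊕0 = 0, but every legal move changes the Grundy value (mex property), so 0 moves.
Pile B: target g' = 0⊕0 = 0, but every legal move changes the Grundy value (mex property), so 0 moves.

0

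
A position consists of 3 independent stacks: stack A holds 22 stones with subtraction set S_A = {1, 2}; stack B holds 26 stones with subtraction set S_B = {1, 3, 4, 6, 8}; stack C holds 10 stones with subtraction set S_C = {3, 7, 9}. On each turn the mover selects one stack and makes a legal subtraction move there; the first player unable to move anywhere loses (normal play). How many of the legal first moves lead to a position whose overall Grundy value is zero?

Stack A, S = {1, 2}:
n :  0  1  2  3  4  5  6  7  8  9 10 11 12 13 14 15 16 17 18 19 20 21 22
G :  0  1  2  0  1  2  0  1  2  0  1  2  0  1  2  0  1  2  0  1  2  0  1
G_A(22) = 1.
Stack B, S = {1, 3, 4, 6, 8}:
n :  0  1  2  3  4  5  6  7  8  9 10 11 12 13 14 15 16 17 18 19 20 21 22 23 24 25 26
G :  0  1  0  1  2  3  2  0  1  0  1  2  3  2  0  1  0  1  2  3  2  0  1  0  1  2  3
G_B(26) = 3.
Stack C, S = {3, 7, 9}:
G(0) = 0
G(1) = mex{} = 0
G(2) = mex{} = 0
G(3) = mex{0} = 1
G(4) = mex{0} = 1
G(5) = mex{0} = 1
G(6) = mex{1} = 0
G(7) = mex{1,0} = 2
G(8) = mex{1,0} = 2
G(9) = mex{0,0,0} = 1
G(10) = mex{2,1,0} = 3
G_C(10) = 3.
Combined Grundy value = 1 ⊕ 3 ⊕ 3 = 1.
A winning move leaves total XOR = 0, i.e. changes one component's Grundy value g to g ⊕ X where X is the current total.
Stack A: need g' = 1⊕1 = 0. Options: 22−1→G=0, 22−2→G=2. Hits: 1.
Stack B: need g' = 3⊕1 = 2. Options: 26−1→G=2, 26−3→G=0, 26−4→G=1, 26−6→G=2, 26−8→G=2. Hits: 3.
Stack C: need g' = 3⊕1 = 2. Options: 10−3→G=2, 10−7→G=1, 10−9→G=0. Hits: 1.

5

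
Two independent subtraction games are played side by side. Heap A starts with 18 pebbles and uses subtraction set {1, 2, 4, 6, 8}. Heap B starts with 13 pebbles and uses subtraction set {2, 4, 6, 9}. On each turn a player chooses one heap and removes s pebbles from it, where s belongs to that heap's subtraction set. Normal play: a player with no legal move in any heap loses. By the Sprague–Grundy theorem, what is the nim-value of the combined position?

Heap A, S = {1, 2, 4, 6, 8}:
n :  0  1  2  3  4  5  6  7  8  9 10 11 12 13 14 15 16 17 18
G :  0  1  2  0  1  2  3  4  5  3  0  1  2  0  1  2  3  4  5
G_A(18) = 5.
Heap B, S = {2, 4, 6, 9}:
n :  0  1  2  3  4  5  6  7  8  9 10 11 12 13
G :  0  0  1  1  2  2  3  3  0  4  1  0  2  1
G_B(13) = 1.
Combined Grundy value = 5 ⊕ 1 = 4.

4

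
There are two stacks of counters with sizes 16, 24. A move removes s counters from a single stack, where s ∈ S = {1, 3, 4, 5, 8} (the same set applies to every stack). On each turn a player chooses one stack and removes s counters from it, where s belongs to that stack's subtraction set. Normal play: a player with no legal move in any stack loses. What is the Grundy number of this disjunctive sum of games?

All stacks use S = {1, 3, 4, 5, 8}:
G(0) = 0
G(1) = mex{0} = 1
G(2) = mex{1} = 0
G(3) = mex{0,0} = 1
G(4) = mex{1,1,0} = 2
G(5) = mex{2,0,1,0} = 3
G(6) = mex{3,1,0,1} = 2
G(7) = mex{2,2,1,0} = 3
G(8) = mex{3,3,2,1,0} = 4
G(9) = mex{4,2,3,2,1} = 0
G(10) = mex{0,3,2,3,0} = 1
G(11) = mex{1,4,3,2,1} = 0
G(12) = mex{0,0,4,3,2} = 1
G(13) = mex{1,1,0,4,3} = 2
G(14) = mex{2,0,1,0,2} = 3
G(15) = mex{3,1,0,1,3} = 2
G(16) = mex{2,2,1,0,4} = 3
G(17) = mex{3,3,2,1,0} = 4
G(18) = mex{4,2,3,2,1} = 0
G(19) = mex{0,3,2,3,0} = 1
G(20) = mex{1,4,3,2,1} = 0
G(21) = mex{0,0,4,3,2} = 1
G(22) = mex{1,1,0,4,3} = 2
G(23) = mex{2,0,1,0,2} = 3
G(24) = mex{3,1,0,1,3} = 2
Stack A: G(16) = 3.
Stack B: G(24) = 2.
Combined Grundy value = 3 ⊕ 2 = 1.

1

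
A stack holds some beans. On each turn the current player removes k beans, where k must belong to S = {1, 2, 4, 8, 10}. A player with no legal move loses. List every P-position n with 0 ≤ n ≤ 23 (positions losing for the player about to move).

0, 3, 6, 9, 12, 15, 18, 21

G(0) = 0
G(1) = mex{0} = 1
G(2) = mex{1,0} = 2
G(3) = mex{2,1} = 0
G(4) = mex{0,2,0} = 1
G(5) = mex{1,0,1} = 2
G(6) = mex{2,1,2} = 0
G(7) = mex{0,2,0} = 1
G(8) = mex{1,0,1,0} = 2
G(9) = mex{2,1,2,1} = 0
G(10) = mex{0,2,0,2,0} = 1
G(11) = mex{1,0,1,0,1} = 2
G(12) = mex{2,1,2,1,2} = 0
G(13) = mex{0,2,0,2,0} = 1
G(14) = mex{1,0,1,0,1} = 2
G(15) = mex{2,1,2,1,2} = 0
G(16) = mex{0,2,0,2,0} = 1
G(17) = mex{1,0,1,0,1} = 2
G(18) = mex{2,1,2,1,2} = 0
G(19) = mex{0,2,0,2,0} = 1
G(20) = mex{1,0,1,0,1} = 2
G(21) = mex{2,1,2,1,2} = 0
G(22) = mex{0,2,0,2,0} = 1
G(23) = mex{1,0,1,0,1} = 2
P-positions are exactly the n with G(n) = 0.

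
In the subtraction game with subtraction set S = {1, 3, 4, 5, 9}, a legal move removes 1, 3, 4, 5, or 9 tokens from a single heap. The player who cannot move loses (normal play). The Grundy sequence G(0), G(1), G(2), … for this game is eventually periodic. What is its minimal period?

G(0) = 0
G(1) = mex{0} = 1
G(2) = mex{1} = 0
G(3) = mex{0,0} = 1
G(4) = mex{1,1,0} = 2
G(5) = mex{2,0,1,0} = 3
G(6) = mex{3,1,0,1} = 2
G(7) = mex{2,2,1,0} = 3
G(8) = mex{3,3,2,1} = 0
G(9) = mex{0,2,3,2,0} = 1
G(10) = mex{1,3,2,3,1} = 0
G(11) = mex{0,0,3,2,0} = 1
G(12) = mex{1,1,0,3,1} = 2
G(13) = mex{2,0,1,0,2} = 3
G(14) = mex{3,1,0,1,3} = 2
G(15) = mex{2,2,1,0,2} = 3
G(16) = mex{3,3,2,1,3} = 0
G(17) = mex{0,2,3,2,0} = 1
G(18) = mex{1,3,2,3,1} = 0
G(n+8) = G(n) holds for n = 0,…,8 (a full window of length max(S) = 9), so the sequence is purely periodic with period 8.

8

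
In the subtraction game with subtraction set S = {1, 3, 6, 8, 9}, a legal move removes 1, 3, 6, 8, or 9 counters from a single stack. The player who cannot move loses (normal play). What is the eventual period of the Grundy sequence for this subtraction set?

14

n :  0  1  2  3  4  5  6  7  8  9 10 11 12 13 14 15 16 17 18 19 20 21 22 23 24 25 26 27 28 29
G :  0  1  0  1  0  1  2  3  2  3  2  3  4  5  0  1  0  1  0  1  2  3  2  3  2  3  4  5  0  1
G(n+14) = G(n) holds for n = 0,…,8 (a full window of length max(S) = 9), so the sequence is purely periodic with period 14.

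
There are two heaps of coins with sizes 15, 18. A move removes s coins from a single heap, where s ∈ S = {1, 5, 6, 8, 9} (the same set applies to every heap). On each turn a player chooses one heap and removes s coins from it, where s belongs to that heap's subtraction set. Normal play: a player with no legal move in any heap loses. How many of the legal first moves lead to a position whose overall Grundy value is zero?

2

All heaps use S = {1, 5, 6, 8, 9}:
G(0) = 0
G(1) = mex{0} = 1
G(2) = mex{1} = 0
G(3) = mex{0} = 1
G(4) = mex{1} = 0
G(5) = mex{0,0} = 1
G(6) = mex{1,1,0} = 2
G(7) = mex{2,0,1} = 3
G(8) = mex{3,1,0,0} = 2
G(9) = mex{2,0,1,1,0} = 3
G(10) = mex{3,1,0,0,1} = 2
G(11) = mex{2,2,1,1,0} = 3
G(12) = mex{3,3,2,0,1} = 4
G(13) = mex{4,2,3,1,0} = 5
G(14) = mex{5,3,2,2,1} = 0
G(15) = mex{0,2,3,3,2} = 1
G(16) = mex{1,3,2,2,3} = 0
G(17) = mex{0,4,3,3,2} = 1
G(18) = mex{1,5,4,2,3} = 0
Heap A: G(15) = 1.
Heap B: G(18) = 0.
Combined Grundy value = 1 ⊕ 0 = 1.
A winning move leaves total XOR = 0, i.e. changes one component's Grundy value g to g ⊕ X where X is the current total.
Heap A: need g' = 1⊕1 = 0. Options: 15−1→G=0, 15−5→G=2, 15−6→G=3, 15−8→G=3, 15−9→G=2. Hits: 1.
Heap B: need g' = 0⊕1 = 1. Options: 18−1→G=1, 18−5→G=5, 18−6→G=4, 18−8→G=2, 18−9→G=3. Hits: 1.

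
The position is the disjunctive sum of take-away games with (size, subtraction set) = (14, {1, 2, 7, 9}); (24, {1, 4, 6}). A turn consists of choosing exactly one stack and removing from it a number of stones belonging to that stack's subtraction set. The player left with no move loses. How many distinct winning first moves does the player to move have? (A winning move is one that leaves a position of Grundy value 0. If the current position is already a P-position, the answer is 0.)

Stack A, S = {1, 2, 7, 9}:
n :  0  1  2  3  4  5  6  7  8  9 10 11 12 13 14
G :  0  1  2  0  1  2  0  1  2  3  4  0  1  2  0
G_A(14) = 0.
Stack B, S = {1, 4, 6}:
G(0) = 0
G(1) = mex{0} = 1
G(2) = mex{1} = 0
G(3) = mex{0} = 1
G(4) = mex{1,0} = 2
G(5) = mex{2,1} = 0
G(6) = mex{0,0,0} = 1
G(7) = mex{1,1,1} = 0
G(8) = mex{0,2,0} = 1
G(9) = mex{1,0,1} = 2
G(10) = mex{2,1,2} = 0
G(11) = mex{0,0,0} = 1
G(12) = mex{1,1,1} = 0
G(13) = mex{0,2,0} = 1
G(14) = mex{1,0,1} = 2
G(15) = mex{2,1,2} = 0
G(16) = mex{0,0,0} = 1
G(17) = mex{1,1,1} = 0
G(18) = mex{0,2,0} = 1
G(19) = mex{1,0,1} = 2
G(20) = mex{2,1,2} = 0
G(21) = mex{0,0,0} = 1
G(22) = mex{1,1,1} = 0
G(23) = mex{0,2,0} = 1
G(24) = mex{1,0,1} = 2
G_B(24) = 2.
Combined Grundy value = 0 ⊕ 2 = 2.
A winning move leaves total XOR = 0, i.e. changes one component's Grundy value g to g ⊕ X where X is the current total.
Stack A: need g' = 0⊕2 = 2. Options: 14−1→G=2, 14−2→G=1, 14−7→G=1, 14−9→G=2. Hits: 2.
Stack B: need g' = 2⊕2 = 0. Options: 24−1→G=1, 24−4→G=0, 24−6→G=1. Hits: 1.

3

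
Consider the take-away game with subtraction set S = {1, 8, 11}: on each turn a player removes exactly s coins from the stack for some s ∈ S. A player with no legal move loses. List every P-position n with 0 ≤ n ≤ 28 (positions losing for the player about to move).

G(0) = 0
G(1) = mex{0} = 1
G(2) = mex{1} = 0
G(3) = mex{0} = 1
G(4) = mex{1} = 0
G(5) = mex{0} = 1
G(6) = mex{1} = 0
G(7) = mex{0} = 1
G(8) = mex{1,0} = 2
G(9) = mex{2,1} = 0
G(10) = mex{0,0} = 1
G(11) = mex{1,1,0} = 2
G(12) = mex{2,0,1} = 3
G(13) = mex{3,1,0} = 2
G(14) = mex{2,0,1} = 3
G(15) = mex{3,1,0} = 2
G(16) = mex{2,2,1} = 0
G(17) = mex{0,0,0} = 1
G(18) = mex{1,1,1} = 0
G(19) = mex{0,2,2} = 1
G(20) = mex{1,3,0} = 2
G(21) = mex{2,2,1} = 0
G(22) = mex{0,3,2} = 1
G(23) = mex{1,2,3} = 0
G(24) = mex{0,0,2} = 1
G(25) = mex{1,1,3} = 0
G(26) = mex{0,0,2} = 1
G(27) = mex{1,1,0} = 2
G(28) = mex{2,2,1} = 0
P-positions are exactly the n with G(n) = 0.

0, 2, 4, 6, 9, 16, 18, 21, 23, 25, 28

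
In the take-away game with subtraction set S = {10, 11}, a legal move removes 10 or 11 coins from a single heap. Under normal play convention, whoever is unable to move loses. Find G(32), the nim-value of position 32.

1

G(0) = 0
G(1) = mex{} = 0
G(2) = mex{} = 0
G(3) = mex{} = 0
G(4) = mex{} = 0
G(5) = mex{} = 0
G(6) = mex{} = 0
G(7) = mex{} = 0
G(8) = mex{} = 0
G(9) = mex{} = 0
G(10) = mex{0} = 1
G(11) = mex{0,0} = 1
G(12) = mex{0,0} = 1
G(13) = mex{0,0} = 1
G(14) = mex{0,0} = 1
G(15) = mex{0,0} = 1
G(16) = mex{0,0} = 1
G(17) = mex{0,0} = 1
G(18) = mex{0,0} = 1
G(19) = mex{0,0} = 1
G(20) = mex{1,0} = 2
G(21) = mex{1,1} = 0
G(22) = mex{1,1} = 0
G(23) = mex{1,1} = 0
G(24) = mex{1,1} = 0
G(25) = mex{1,1} = 0
G(26) = mex{1,1} = 0
G(27) = mex{1,1} = 0
G(28) = mex{1,1} = 0
G(29) = mex{1,1} = 0
G(30) = mex{2,1} = 0
G(31) = mex{0,2} = 1
G(32) = mex{0,0} = 1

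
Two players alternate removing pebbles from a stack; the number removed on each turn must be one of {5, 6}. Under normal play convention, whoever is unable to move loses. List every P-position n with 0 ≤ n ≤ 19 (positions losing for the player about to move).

n :  0  1  2  3  4  5  6  7  8  9 10 11 12 13 14 15 16 17 18 19
G :  0  0  0  0  0  1  1  1  1  1  2  0  0  0  0  0  1  1  1  1
P-positions are exactly the n with G(n) = 0.

0, 1, 2, 3, 4, 11, 12, 13, 14, 15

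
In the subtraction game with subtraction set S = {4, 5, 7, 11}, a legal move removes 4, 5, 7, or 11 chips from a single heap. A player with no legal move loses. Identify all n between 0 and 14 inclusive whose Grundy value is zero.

n :  0  1  2  3  4  5  6  7  8  9 10 11 12 13 14
G :  0  0  0  0  1  1  1  1  2  2  2  2  3  3  3
P-positions are exactly the n with G(n) = 0.

0, 1, 2, 3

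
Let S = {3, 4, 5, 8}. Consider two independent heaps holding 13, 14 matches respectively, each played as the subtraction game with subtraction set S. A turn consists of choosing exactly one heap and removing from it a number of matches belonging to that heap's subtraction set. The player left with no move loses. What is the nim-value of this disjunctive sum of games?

All heaps use S = {3, 4, 5, 8}:
n :  0  1  2  3  4  5  6  7  8  9 10 11 12 13 14
G :  0  0  0  1  1  1  2  2  2  3  3  0  0  0  1
Heap A: G(13) = 0.
Heap B: G(14) = 1.
Combined Grundy value = 0 ⊕ 1 = 1.

1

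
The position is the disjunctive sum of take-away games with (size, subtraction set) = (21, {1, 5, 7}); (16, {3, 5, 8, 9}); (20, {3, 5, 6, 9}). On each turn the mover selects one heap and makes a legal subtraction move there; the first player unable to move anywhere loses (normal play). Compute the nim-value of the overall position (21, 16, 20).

2

Heap A, S = {1, 5, 7}:
G(0) = 0
G(1) = mex{0} = 1
G(2) = mex{1} = 0
G(3) = mex{0} = 1
G(4) = mex{1} = 0
G(5) = mex{0,0} = 1
G(6) = mex{1,1} = 0
G(7) = mex{0,0,0} = 1
G(8) = mex{1,1,1} = 0
G(9) = mex{0,0,0} = 1
G(10) = mex{1,1,1} = 0
G(11) = mex{0,0,0} = 1
G(12) = mex{1,1,1} = 0
G(13) = mex{0,0,0} = 1
G(14) = mex{1,1,1} = 0
G(15) = mex{0,0,0} = 1
G(16) = mex{1,1,1} = 0
G(17) = mex{0,0,0} = 1
G(18) = mex{1,1,1} = 0
G(19) = mex{0,0,0} = 1
G(20) = mex{1,1,1} = 0
G(21) = mex{0,0,0} = 1
G_A(21) = 1.
Heap B, S = {3, 5, 8, 9}:
n :  0  1  2  3  4  5  6  7  8  9 10 11 12 13 14 15 16
G :  0  0  0  1  1  1  2  2  2  3  3  3  0  0  0  1  1
G_B(16) = 1.
Heap C, S = {3, 5, 6, 9}:
n :  0  1  2  3  4  5  6  7  8  9 10 11 12 13 14 15 16 17 18 19 20
G :  0  0  0  1  1  1  2  2  2  3  3  3  0  0  0  1  1  1  2  2  2
G_C(20) = 2.
Combined Grundy value = 1 ⊕ 1 ⊕ 2 = 2.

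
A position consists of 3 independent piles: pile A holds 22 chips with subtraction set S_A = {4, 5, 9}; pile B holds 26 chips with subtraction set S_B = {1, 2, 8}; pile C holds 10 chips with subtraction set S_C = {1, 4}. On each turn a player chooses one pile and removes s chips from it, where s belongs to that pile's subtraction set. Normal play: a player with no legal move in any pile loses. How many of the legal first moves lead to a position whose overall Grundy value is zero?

Pile A, S = {4, 5, 9}:
G(0) = 0
G(1) = mex{} = 0
G(2) = mex{} = 0
G(3) = mex{} = 0
G(4) = mex{0} = 1
G(5) = mex{0,0} = 1
G(6) = mex{0,0} = 1
G(7) = mex{0,0} = 1
G(8) = mex{1,0} = 2
G(9) = mex{1,1,0} = 2
G(10) = mex{1,1,0} = 2
G(11) = mex{1,1,0} = 2
G(12) = mex{2,1,0} = 3
G(13) = mex{2,2,1} = 0
G(14) = mex{2,2,1} = 0
G(15) = mex{2,2,1} = 0
G(16) = mex{3,2,1} = 0
G(17) = mex{0,3,2} = 1
G(18) = mex{0,0,2} = 1
G(19) = mex{0,0,2} = 1
G(20) = mex{0,0,2} = 1
G(21) = mex{1,0,3} = 2
G(22) = mex{1,1,0} = 2
G_A(22) = 2.
Pile B, S = {1, 2, 8}:
n :  0  1  2  3  4  5  6  7  8  9 10 11 12 13 14 15 16 17 18 19 20 21 22 23 24 25 26
G :  0  1  2  0  1  2  0  1  2  0  1  2  0  1  2  0  1  2  0  1  2  0  1  2  0  1  2
G_B(26) = 2.
Pile C, S = {1, 4}:
G(0) = 0
G(1) = mex{0} = 1
G(2) = mex{1} = 0
G(3) = mex{0} = 1
G(4) = mex{1,0} = 2
G(5) = mex{2,1} = 0
G(6) = mex{0,0} = 1
G(7) = mex{1,1} = 0
G(8) = mex{0,2} = 1
G(9) = mex{1,0} = 2
G(10) = mex{2,1} = 0
G_C(10) = 0.
Combined Grundy value = 2 ⊕ 2 ⊕ 0 = 0.
A winning move leaves total XOR = 0, i.e. changes one component's Grundy value g to g ⊕ X where X is the current total.
Pile A: target g' = 2⊕0 = 2, but every legal move changes the Grundy value (mex property), so 0 moves.
Pile B: target g' = 2⊕0 = 2, but every legal move changes the Grundy value (mex property), so 0 moves.
Pile C: target g' = 0⊕0 = 0, but every legal move changes the Grundy value (mex property), so 0 moves.

0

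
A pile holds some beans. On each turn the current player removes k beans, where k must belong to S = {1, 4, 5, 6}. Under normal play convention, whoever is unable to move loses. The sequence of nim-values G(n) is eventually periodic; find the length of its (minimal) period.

9

n :  0  1  2  3  4  5  6  7  8  9 10 11 12 13 14 15 16 17 18 19
G :  0  1  0  1  2  3  2  3  4  0  1  0  1  2  3  2  3  4  0  1
G(n+9) = G(n) holds for n = 0,…,5 (a full window of length max(S) = 6), so the sequence is purely periodic with period 9.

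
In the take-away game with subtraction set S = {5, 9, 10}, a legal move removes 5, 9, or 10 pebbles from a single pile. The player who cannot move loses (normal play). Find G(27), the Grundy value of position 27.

G(0) = 0
G(1) = mex{} = 0
G(2) = mex{} = 0
G(3) = mex{} = 0
G(4) = mex{} = 0
G(5) = mex{0} = 1
G(6) = mex{0} = 1
G(7) = mex{0} = 1
G(8) = mex{0} = 1
G(9) = mex{0,0} = 1
G(10) = mex{1,0,0} = 2
G(11) = mex{1,0,0} = 2
G(12) = mex{1,0,0} = 2
G(13) = mex{1,0,0} = 2
G(14) = mex{1,1,0} = 2
G(15) = mex{2,1,1} = 0
G(16) = mex{2,1,1} = 0
G(17) = mex{2,1,1} = 0
G(18) = mex{2,1,1} = 0
G(19) = mex{2,2,1} = 0
G(20) = mex{0,2,2} = 1
G(21) = mex{0,2,2} = 1
G(22) = mex{0,2,2} = 1
G(23) = mex{0,2,2} = 1
G(24) = mex{0,0,2} = 1
G(25) = mex{1,0,0} = 2
G(26) = mex{1,0,0} = 2
G(27) = mex{1,0,0} = 2

2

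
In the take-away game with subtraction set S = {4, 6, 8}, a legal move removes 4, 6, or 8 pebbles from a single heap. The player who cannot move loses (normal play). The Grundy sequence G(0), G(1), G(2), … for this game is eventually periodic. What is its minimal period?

G(0) = 0
G(1) = mex{} = 0
G(2) = mex{} = 0
G(3) = mex{} = 0
G(4) = mex{0} = 1
G(5) = mex{0} = 1
G(6) = mex{0,0} = 1
G(7) = mex{0,0} = 1
G(8) = mex{1,0,0} = 2
G(9) = mex{1,0,0} = 2
G(10) = mex{1,1,0} = 2
G(11) = mex{1,1,0} = 2
G(12) = mex{2,1,1} = 0
G(13) = mex{2,1,1} = 0
G(14) = mex{2,2,1} = 0
G(15) = mex{2,2,1} = 0
G(16) = mex{0,2,2} = 1
G(17) = mex{0,2,2} = 1
G(18) = mex{0,0,2} = 1
G(19) = mex{0,0,2} = 1
G(20) = mex{1,0,0} = 2
G(21) = mex{1,0,0} = 2
G(22) = mex{1,1,0} = 2
G(23) = mex{1,1,0} = 2
G(24) = mex{2,1,1} = 0
G(25) = mex{2,1,1} = 0
G(n+12) = G(n) holds for n = 0,…,7 (a full window of length max(S) = 8), so the sequence is purely periodic with period 12.

12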